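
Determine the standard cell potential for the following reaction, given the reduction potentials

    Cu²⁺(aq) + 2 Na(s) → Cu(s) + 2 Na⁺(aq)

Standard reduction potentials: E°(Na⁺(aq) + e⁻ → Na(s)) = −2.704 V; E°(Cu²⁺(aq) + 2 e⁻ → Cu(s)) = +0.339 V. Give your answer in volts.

+3.043 V

In the reaction as written, Cu²⁺(aq) is reduced (cathode) and Na⁺(aq) is produced by oxidation at the anode.
E°cell = E°(cathode) − E°(anode) = +0.339 − (−2.704) = +3.043 V.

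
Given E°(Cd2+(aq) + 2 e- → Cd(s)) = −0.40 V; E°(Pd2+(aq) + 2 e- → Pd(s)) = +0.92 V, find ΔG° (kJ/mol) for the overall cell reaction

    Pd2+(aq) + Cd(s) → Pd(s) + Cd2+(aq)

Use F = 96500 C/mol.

−255 kJ/mol

In the reaction as written Pd2+(aq) is reduced, so the Pd²⁺/Pd couple is the cathode and Cd²⁺/Cd is the anode.
E°cell = +0.92 − (−0.40) = +1.32 V; balancing electrons gives n = 2.
ΔG° = −nFE°cell = −(2)(96500)(+1.32) J/mol = −255 kJ/mol.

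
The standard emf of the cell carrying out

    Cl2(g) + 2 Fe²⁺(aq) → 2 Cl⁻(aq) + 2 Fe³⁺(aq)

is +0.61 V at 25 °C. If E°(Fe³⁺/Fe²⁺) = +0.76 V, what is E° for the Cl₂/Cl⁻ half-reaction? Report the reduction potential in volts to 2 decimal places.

In the reaction as written the Cl₂/Cl⁻ couple is reduced (cathode) and Fe³⁺/Fe²⁺ is oxidized (anode), so E°cell = E°(Cl₂/Cl⁻) − E°(Fe³⁺/Fe²⁺).
E°(Cl₂/Cl⁻) = E°cell + E°(anode) = +0.61 + (+0.76) = +1.37 V.

+1.37 V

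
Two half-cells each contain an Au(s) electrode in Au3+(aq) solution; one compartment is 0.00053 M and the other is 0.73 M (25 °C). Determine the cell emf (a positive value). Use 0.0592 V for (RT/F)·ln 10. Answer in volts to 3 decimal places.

For a concentration cell E°cell = 0, since both electrodes use the same couple.
The compartment with the higher Au3+(aq) concentration (0.73 M) acts as the cathode; ions are reduced there and produced at the dilute (0.00053 M) anode.
With n = 3, Ecell = −(0.0592/3)·log([dilute]/[conc]) = −(0.0592/3)·log(0.00053/0.73) = +0.062 V.

0.062 V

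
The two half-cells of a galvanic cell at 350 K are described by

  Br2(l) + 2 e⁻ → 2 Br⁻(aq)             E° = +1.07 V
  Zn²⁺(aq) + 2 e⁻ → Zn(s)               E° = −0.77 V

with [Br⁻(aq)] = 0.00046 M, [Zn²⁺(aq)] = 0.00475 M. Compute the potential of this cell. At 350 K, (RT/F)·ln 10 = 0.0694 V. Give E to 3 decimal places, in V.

Br₂/Br⁻ is reduced (cathode, E° = +1.07 V) and Zn²⁺/Zn is oxidized (anode).
E°cell = +1.07 − (−0.77) = +1.84 V, with n = 2 electrons transferred.
The balanced reaction is Br2(l) + Zn(s) → 2 Br⁻(aq) + Zn²⁺(aq), so Q = [Br⁻(aq)]^2·[Zn²⁺(aq)] = 1.01×10^−9 and log Q = −8.998.
By the Nernst equation, E = +1.84 − (0.0694/2)·(−8.998) = +2.152 V.

+2.152 V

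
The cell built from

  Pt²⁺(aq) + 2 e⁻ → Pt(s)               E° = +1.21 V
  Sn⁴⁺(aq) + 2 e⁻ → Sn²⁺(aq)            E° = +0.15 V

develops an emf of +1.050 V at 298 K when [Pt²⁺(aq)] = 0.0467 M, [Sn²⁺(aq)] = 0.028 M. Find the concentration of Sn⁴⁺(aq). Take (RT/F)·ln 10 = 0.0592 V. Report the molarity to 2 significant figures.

0.0028 M

The Pt²⁺/Pt couple has the larger reduction potential, so it is the cathode: E°cell = +1.21 − (+0.15) = +1.06 V and n = 2.
Rearranging E = E° − (0.0592/n)·log Q gives log Q = 2(+1.06 − (+1.050))/0.0592 = 0.338.
Balancing electrons gives Pt²⁺(aq) + Sn²⁺(aq) → Pt(s) + Sn⁴⁺(aq); thus Q = [Sn⁴⁺(aq)] / ([Pt²⁺(aq)]·[Sn²⁺(aq)]).
Substituting the known concentrations and solving, log [Sn⁴⁺(aq)] = −2.546 and [Sn⁴⁺(aq)] = 0.0028 M.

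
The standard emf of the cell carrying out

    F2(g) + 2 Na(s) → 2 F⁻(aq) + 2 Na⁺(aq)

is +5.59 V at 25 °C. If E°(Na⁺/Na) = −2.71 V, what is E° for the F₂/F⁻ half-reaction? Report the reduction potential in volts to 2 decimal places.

+2.88 V

In the reaction as written the F₂/F⁻ couple is reduced (cathode) and Na⁺/Na is oxidized (anode), so E°cell = E°(F₂/F⁻) − E°(Na⁺/Na).
E°(F₂/F⁻) = E°cell + E°(anode) = +5.59 + (−2.71) = +2.88 V.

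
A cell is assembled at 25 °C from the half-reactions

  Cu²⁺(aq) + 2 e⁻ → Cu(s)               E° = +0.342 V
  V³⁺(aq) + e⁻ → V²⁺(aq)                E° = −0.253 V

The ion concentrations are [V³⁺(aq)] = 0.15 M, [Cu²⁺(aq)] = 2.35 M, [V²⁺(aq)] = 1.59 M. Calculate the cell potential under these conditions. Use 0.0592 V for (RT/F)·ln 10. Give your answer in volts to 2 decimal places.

+0.67 V

Since E°(Cu²⁺/Cu) > E°(V³⁺/V²⁺), Cu²⁺/Cu serves as the cathode.
E°cell = E°cat − E°an = +0.342 − (−0.253) = +0.595 V; n = 2.
Balancing gives Cu²⁺(aq) + 2 V²⁺(aq) → Cu(s) + 2 V³⁺(aq); hence Q = [V³⁺(aq)]^2 / ([Cu²⁺(aq)]·[V²⁺(aq)]^2) = 0.00379 (log Q = −2.422).
Applying E = E° − (RT ln10/nF)·log Q gives +0.595 − (0.0592/2)(−2.422) = +0.67 V.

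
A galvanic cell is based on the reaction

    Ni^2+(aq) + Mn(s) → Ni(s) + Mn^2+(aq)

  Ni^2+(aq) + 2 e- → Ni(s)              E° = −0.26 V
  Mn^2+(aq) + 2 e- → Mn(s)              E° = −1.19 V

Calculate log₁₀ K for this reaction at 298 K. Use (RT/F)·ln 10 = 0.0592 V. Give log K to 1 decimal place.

The Ni²⁺/Ni couple is reduced (cathode); E°cell = −0.26 − (−1.19) = +0.93 V with n = 2.
At equilibrium E = 0, so log K = nE°cell / 0.0592 = (2)(+0.93) / 0.0592 = 31.4.

log K = 31.4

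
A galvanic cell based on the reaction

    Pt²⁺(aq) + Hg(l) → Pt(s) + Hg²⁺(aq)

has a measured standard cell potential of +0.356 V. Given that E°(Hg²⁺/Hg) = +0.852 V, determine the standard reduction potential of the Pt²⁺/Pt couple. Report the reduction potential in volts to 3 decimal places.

In the reaction as written the Pt²⁺/Pt couple is reduced (cathode) and Hg²⁺/Hg is oxidized (anode), so E°cell = E°(Pt²⁺/Pt) − E°(Hg²⁺/Hg).
E°(Pt²⁺/Pt) = E°cell + E°(anode) = +0.356 + (+0.852) = +1.208 V.

+1.208 V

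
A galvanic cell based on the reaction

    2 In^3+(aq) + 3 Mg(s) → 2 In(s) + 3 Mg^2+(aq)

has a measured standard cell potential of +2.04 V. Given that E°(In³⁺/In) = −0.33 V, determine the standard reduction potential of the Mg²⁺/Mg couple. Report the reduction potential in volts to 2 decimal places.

In the reaction as written the In³⁺/In couple is reduced (cathode) and Mg²⁺/Mg is oxidized (anode), so E°cell = E°(In³⁺/In) − E°(Mg²⁺/Mg).
E°(Mg²⁺/Mg) = E°(cathode) − E°cell = −0.33 − (+2.04) = −2.37 V.

−2.37 V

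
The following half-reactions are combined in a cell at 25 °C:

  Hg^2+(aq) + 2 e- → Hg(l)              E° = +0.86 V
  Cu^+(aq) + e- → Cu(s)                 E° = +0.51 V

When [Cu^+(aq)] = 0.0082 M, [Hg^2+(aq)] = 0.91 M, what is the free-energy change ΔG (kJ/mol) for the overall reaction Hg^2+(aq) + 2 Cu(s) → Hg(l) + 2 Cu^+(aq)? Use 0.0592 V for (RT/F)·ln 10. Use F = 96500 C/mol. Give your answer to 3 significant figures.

−91.2 kJ/mol

E°cell = +0.86 − (+0.51) = +0.35 V; the balanced reaction transfers n = 2 electrons.
Q = [Cu^+(aq)]^2 / [Hg^2+(aq)] = 7.39×10^−5, so log Q = −4.131 and E = +0.35 − (0.0592/2)(−4.131) = +0.4723 V.
Finally ΔG = −nFE = −(2)(96500 C/mol)(+0.4723 V) = −91.2 kJ/mol.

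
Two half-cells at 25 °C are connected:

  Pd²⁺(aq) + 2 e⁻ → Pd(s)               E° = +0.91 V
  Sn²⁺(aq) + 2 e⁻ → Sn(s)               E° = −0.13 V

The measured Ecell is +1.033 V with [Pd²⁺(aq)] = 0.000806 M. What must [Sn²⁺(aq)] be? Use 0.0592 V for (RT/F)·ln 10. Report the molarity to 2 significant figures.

0.0014 M

With Pd²⁺/Pd at the cathode and Sn²⁺/Sn at the anode, E°cell = +0.91 − (−0.13) = +1.04 V (n = 2).
Since E = E° − (0.0592/n)·log Q, log Q = n(E° − E)/0.0592 = 0.236.
The balanced reaction is Pd²⁺(aq) + Sn(s) → Pd(s) + Sn²⁺(aq), so Q = [Sn²⁺(aq)] / [Pd²⁺(aq)].
Solving for the unknown gives log [Sn²⁺(aq)] = −2.858, so [Sn²⁺(aq)] ≈ 0.0014 M.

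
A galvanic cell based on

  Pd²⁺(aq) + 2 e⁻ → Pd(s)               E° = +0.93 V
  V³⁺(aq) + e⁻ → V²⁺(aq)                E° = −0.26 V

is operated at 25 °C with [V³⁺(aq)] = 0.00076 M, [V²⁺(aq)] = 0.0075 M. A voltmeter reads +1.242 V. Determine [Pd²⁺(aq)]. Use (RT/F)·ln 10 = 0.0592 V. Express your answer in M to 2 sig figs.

0.59 M

Pd²⁺/Pd is the cathode (higher E°); E°cell = +0.93 − (−0.26) = +1.19 V with n = 2.
Since E = E° − (0.0592/n)·log Q, log Q = n(E° − E)/0.0592 = −1.757.
The balanced reaction is Pd²⁺(aq) + 2 V²⁺(aq) → Pd(s) + 2 V³⁺(aq), so Q = [V³⁺(aq)]^2 / ([Pd²⁺(aq)]·[V²⁺(aq)]^2).
Isolating [Pd²⁺(aq)] in Q = 10^{−1.757} yields log [Pd²⁺(aq)] = −0.231, i.e. 0.59 M.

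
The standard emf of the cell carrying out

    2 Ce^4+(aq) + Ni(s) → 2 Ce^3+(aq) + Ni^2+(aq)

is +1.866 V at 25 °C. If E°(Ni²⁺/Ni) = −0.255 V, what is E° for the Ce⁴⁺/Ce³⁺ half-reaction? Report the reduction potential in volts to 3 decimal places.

In the reaction as written the Ce⁴⁺/Ce³⁺ couple is reduced (cathode) and Ni²⁺/Ni is oxidized (anode), so E°cell = E°(Ce⁴⁺/Ce³⁺) − E°(Ni²⁺/Ni).
E°(Ce⁴⁺/Ce³⁺) = E°cell + E°(anode) = +1.866 + (−0.255) = +1.611 V.

+1.611 V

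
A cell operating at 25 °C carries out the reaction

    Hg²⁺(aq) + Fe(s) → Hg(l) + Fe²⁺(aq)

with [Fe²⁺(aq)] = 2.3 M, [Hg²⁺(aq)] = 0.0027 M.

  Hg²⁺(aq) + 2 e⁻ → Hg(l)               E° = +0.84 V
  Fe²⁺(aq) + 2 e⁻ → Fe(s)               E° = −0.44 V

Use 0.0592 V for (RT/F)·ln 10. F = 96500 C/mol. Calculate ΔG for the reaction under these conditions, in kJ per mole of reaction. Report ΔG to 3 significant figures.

With Hg²⁺/Hg reduced at the cathode, E°cell = +0.84 − (−0.44) = +1.28 V and n = 2.
Here Q = [Fe²⁺(aq)] / [Hg²⁺(aq)] = 852 (log Q = 2.930), giving E = +1.28 − (0.0592/2)·(2.930) = +1.1933 V.
Finally ΔG = −nFE = −(2)(96500 C/mol)(+1.1933 V) = −230 kJ/mol.

−230 kJ/mol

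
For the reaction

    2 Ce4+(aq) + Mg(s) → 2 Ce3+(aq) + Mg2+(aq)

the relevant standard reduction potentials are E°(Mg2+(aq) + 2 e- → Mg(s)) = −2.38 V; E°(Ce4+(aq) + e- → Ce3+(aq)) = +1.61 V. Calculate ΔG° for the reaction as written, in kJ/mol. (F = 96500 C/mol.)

−770 kJ/mol

In the reaction as written Ce4+(aq) is reduced, so the Ce⁴⁺/Ce³⁺ couple is the cathode and Mg²⁺/Mg is the anode.
E°cell = +1.61 − (−2.38) = +3.99 V; balancing electrons gives n = 2.
ΔG° = −nFE°cell = −(2)(96500)(+3.99) J/mol = −770 kJ/mol.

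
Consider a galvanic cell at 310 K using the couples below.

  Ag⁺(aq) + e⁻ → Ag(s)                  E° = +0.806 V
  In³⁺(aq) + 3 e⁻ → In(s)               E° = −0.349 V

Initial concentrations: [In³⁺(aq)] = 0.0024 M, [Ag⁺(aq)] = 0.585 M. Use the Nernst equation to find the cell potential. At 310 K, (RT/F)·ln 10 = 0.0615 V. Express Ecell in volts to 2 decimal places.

+1.19 V

The Ag⁺/Ag couple has the more positive E°, so it is the cathode; In³⁺/In is the anode.
E°cell = +0.806 − (−0.349) = +1.155 V, with n = 3 electrons transferred.
For the overall reaction 3 Ag⁺(aq) + In(s) → 3 Ag(s) + In³⁺(aq), Q = [In³⁺(aq)] / [Ag⁺(aq)]^3 = 0.012, giving log Q = −1.921.
E = E° − (0.0615/n)·log Q = +1.155 − (0.0615/3)(−1.921) = +1.19 V.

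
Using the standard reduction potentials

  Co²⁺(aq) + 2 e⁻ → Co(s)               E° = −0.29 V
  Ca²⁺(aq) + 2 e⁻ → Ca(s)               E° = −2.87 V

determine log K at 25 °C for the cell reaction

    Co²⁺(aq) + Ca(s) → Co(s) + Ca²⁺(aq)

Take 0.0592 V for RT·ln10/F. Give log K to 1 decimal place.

The Co²⁺/Co couple is reduced (cathode); E°cell = −0.29 − (−2.87) = +2.58 V with n = 2.
At equilibrium E = 0, so log K = nE°cell / 0.0592 = (2)(+2.58) / 0.0592 = 87.2.

log K = 87.2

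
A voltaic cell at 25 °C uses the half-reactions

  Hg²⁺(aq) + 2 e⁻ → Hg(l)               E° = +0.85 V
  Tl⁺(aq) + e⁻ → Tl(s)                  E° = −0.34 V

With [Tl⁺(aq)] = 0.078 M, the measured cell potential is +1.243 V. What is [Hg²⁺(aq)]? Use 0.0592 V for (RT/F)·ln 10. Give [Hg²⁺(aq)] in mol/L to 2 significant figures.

The Hg²⁺/Hg couple has the larger reduction potential, so it is the cathode: E°cell = +0.85 − (−0.34) = +1.19 V and n = 2.
From the Nernst equation, log Q = n(E° − E)/0.0592 = 2·(+1.19 − (+1.243))/0.0592 = −1.791.
Balancing electrons gives Hg²⁺(aq) + 2 Tl(s) → Hg(l) + 2 Tl⁺(aq); thus Q = [Tl⁺(aq)]^2 / [Hg²⁺(aq)].
Solving for the unknown gives log [Hg²⁺(aq)] = −0.425, so [Hg²⁺(aq)] ≈ 0.38 M.

0.38 M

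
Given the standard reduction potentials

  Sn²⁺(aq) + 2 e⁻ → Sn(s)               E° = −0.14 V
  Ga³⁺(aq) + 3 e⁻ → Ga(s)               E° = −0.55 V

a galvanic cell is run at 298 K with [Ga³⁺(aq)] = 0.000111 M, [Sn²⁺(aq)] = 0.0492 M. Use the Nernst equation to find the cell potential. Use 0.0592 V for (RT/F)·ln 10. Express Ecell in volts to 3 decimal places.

+0.449 V

The Sn²⁺/Sn couple has the more positive E°, so it is the cathode; Ga³⁺/Ga is the anode.
The standard potential is −0.14 − (−0.55) = +0.41 V and the balanced reaction transfers n = 6 electrons.
For the overall reaction 3 Sn²⁺(aq) + 2 Ga(s) → 3 Sn(s) + 2 Ga³⁺(aq), Q = [Ga³⁺(aq)]^2 / [Sn²⁺(aq)]^3 = 0.000103, giving log Q = −3.985.
Applying E = E° − (RT ln10/nF)·log Q gives +0.41 − (0.0592/6)(−3.985) = +0.449 V.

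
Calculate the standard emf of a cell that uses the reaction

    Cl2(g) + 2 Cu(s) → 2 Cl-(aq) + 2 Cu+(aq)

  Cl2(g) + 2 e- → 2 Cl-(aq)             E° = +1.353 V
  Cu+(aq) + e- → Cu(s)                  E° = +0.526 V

+0.827 V

Cl2(g) gains electrons, so the Cl₂/Cl⁻ couple is the cathode; the Cu⁺/Cu couple is the anode.
E°cell = E°(cathode) − E°(anode) = +1.353 − (+0.526) = +0.827 V.
The positive value indicates the reaction is spontaneous as written.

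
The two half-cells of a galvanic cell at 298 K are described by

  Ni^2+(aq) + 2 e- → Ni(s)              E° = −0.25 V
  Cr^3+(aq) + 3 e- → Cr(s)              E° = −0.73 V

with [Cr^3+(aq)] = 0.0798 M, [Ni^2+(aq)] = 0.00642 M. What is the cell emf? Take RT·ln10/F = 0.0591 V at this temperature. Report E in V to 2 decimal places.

+0.44 V

Ni²⁺/Ni is reduced (cathode, E° = −0.25 V) and Cr³⁺/Cr is oxidized (anode).
The standard potential is −0.25 − (−0.73) = +0.48 V and the balanced reaction transfers n = 6 electrons.
The balanced reaction is 3 Ni^2+(aq) + 2 Cr(s) → 3 Ni(s) + 2 Cr^3+(aq), so Q = [Cr^3+(aq)]^2 / [Ni^2+(aq)]^3 = 2.41×10^4 and log Q = 4.381.
By the Nernst equation, E = +0.48 − (0.0591/6)·(4.381) = +0.44 V.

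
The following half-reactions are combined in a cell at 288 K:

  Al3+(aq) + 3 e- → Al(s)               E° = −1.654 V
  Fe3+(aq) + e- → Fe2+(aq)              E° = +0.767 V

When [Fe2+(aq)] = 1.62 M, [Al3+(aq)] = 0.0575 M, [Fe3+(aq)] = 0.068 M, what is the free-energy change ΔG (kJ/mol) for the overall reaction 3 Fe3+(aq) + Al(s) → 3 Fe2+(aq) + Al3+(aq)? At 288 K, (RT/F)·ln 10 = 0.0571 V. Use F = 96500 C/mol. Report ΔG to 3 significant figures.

−685 kJ/mol

With Fe³⁺/Fe²⁺ reduced at the cathode, E°cell = +0.767 − (−1.654) = +2.421 V and n = 3.
Q = ([Fe2+(aq)]^3·[Al3+(aq)]) / [Fe3+(aq)]^3 = 777, so log Q = 2.891 and E = +2.421 − (0.0571/3)(2.891) = +2.3660 V.
Finally ΔG = −nFE = −(3)(96500 C/mol)(+2.3660 V) = −685 kJ/mol.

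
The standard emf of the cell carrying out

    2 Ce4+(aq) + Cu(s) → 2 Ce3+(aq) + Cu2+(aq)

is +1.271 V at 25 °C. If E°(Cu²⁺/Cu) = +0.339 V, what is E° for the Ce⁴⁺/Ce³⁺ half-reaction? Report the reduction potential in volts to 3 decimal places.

+1.610 V

In the reaction as written the Ce⁴⁺/Ce³⁺ couple is reduced (cathode) and Cu²⁺/Cu is oxidized (anode), so E°cell = E°(Ce⁴⁺/Ce³⁺) − E°(Cu²⁺/Cu).
E°(Ce⁴⁺/Ce³⁺) = E°cell + E°(anode) = +1.271 + (+0.339) = +1.610 V.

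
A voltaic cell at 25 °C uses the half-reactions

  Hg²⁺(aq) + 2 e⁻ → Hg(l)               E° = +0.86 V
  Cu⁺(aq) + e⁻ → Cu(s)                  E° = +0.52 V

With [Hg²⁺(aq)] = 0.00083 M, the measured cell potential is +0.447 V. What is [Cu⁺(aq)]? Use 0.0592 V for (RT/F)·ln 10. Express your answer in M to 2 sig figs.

With Hg²⁺/Hg at the cathode and Cu⁺/Cu at the anode, E°cell = +0.86 − (+0.52) = +0.34 V (n = 2).
From the Nernst equation, log Q = n(E° − E)/0.0592 = 2·(+0.34 − (+0.447))/0.0592 = −3.615.
The balanced reaction is Hg²⁺(aq) + 2 Cu(s) → Hg(l) + 2 Cu⁺(aq), so Q = [Cu⁺(aq)]^2 / [Hg²⁺(aq)].
Isolating [Cu⁺(aq)] in Q = 10^{−3.615} yields log [Cu⁺(aq)] = −3.348, i.e. 0.00045 M.

0.00045 M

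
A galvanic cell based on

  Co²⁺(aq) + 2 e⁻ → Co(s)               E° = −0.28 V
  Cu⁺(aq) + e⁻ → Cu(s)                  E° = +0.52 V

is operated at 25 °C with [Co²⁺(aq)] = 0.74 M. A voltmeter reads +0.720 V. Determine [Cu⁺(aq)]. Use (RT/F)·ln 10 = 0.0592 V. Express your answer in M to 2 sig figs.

0.038 M

Cu⁺/Cu is the cathode (higher E°); E°cell = +0.52 − (−0.28) = +0.80 V with n = 2.
Rearranging E = E° − (0.0592/n)·log Q gives log Q = 2(+0.80 − (+0.720))/0.0592 = 2.703.
The balanced reaction is 2 Cu⁺(aq) + Co(s) → 2 Cu(s) + Co²⁺(aq), so Q = [Co²⁺(aq)] / [Cu⁺(aq)]^2.
Solving for the unknown gives log [Cu⁺(aq)] = −1.417, so [Cu⁺(aq)] ≈ 0.038 M.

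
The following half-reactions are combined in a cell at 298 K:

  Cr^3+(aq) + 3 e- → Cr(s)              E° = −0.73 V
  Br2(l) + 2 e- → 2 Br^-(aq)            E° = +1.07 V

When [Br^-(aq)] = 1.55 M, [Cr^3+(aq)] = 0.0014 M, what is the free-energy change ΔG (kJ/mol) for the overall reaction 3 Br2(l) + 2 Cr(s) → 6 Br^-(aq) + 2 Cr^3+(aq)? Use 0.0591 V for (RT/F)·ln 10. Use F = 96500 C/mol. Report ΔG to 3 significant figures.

−1070 kJ/mol

With Br₂/Br⁻ reduced at the cathode, E°cell = +1.07 − (−0.73) = +1.80 V and n = 6.
Here Q = [Br^-(aq)]^6·[Cr^3+(aq)]^2 = 2.72×10^−5 (log Q = −4.566), giving E = +1.80 − (0.0591/6)·(−4.566) = +1.8450 V.
ΔG = −nFE = −(6)(96500)(+1.8450) J/mol = −1070 kJ/mol.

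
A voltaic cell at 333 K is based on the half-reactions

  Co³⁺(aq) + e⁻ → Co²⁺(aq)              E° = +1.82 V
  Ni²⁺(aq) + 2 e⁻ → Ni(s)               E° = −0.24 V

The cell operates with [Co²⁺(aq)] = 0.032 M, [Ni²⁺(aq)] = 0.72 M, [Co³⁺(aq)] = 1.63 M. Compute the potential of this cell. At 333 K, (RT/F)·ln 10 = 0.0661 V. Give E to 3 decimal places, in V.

The Co³⁺/Co²⁺ couple has the more positive E°, so it is the cathode; Ni²⁺/Ni is the anode.
E°cell = E°cat − E°an = +1.82 − (−0.24) = +2.06 V; n = 2.
For the overall reaction 2 Co³⁺(aq) + Ni(s) → 2 Co²⁺(aq) + Ni²⁺(aq), Q = ([Co²⁺(aq)]^2·[Ni²⁺(aq)]) / [Co³⁺(aq)]^2 = 0.000277, giving log Q = −3.557.
By the Nernst equation, E = +2.06 − (0.0661/2)·(−3.557) = +2.178 V.

+2.178 V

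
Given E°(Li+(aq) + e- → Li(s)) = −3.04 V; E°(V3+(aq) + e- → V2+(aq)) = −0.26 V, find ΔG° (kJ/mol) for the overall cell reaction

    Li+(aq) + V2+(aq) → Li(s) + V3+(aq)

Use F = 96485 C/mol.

+268 kJ/mol

In the reaction as written Li+(aq) is reduced, so the Li⁺/Li couple is the cathode and V³⁺/V²⁺ is the anode.
E°cell = −3.04 − (−0.26) = −2.78 V; balancing electrons gives n = 1.
ΔG° = −nFE°cell = −(1)(96485)(−2.78) J/mol = +268 kJ/mol.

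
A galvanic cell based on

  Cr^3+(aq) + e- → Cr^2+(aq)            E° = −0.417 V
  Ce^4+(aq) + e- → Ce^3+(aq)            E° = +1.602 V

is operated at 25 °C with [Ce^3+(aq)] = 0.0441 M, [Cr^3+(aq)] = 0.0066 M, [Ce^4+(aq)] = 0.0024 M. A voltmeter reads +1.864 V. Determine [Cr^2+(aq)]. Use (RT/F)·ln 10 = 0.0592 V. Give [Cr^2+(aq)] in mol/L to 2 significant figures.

0.00029 M

Ce⁴⁺/Ce³⁺ is the cathode (higher E°); E°cell = +1.602 − (−0.417) = +2.019 V with n = 1.
Since E = E° − (0.0592/n)·log Q, log Q = n(E° − E)/0.0592 = 2.618.
For Ce^4+(aq) + Cr^2+(aq) → Ce^3+(aq) + Cr^3+(aq), the reaction quotient is Q = ([Ce^3+(aq)]·[Cr^3+(aq)]) / ([Ce^4+(aq)]·[Cr^2+(aq)]).
Substituting the known concentrations and solving, log [Cr^2+(aq)] = −3.534 and [Cr^2+(aq)] = 0.00029 M.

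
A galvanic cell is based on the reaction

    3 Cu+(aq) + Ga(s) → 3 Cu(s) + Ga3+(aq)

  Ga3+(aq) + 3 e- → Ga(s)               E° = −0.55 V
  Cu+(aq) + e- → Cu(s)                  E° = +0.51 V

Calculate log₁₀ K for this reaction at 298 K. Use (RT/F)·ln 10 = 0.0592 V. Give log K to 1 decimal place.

The Cu⁺/Cu couple is reduced (cathode); E°cell = +0.51 − (−0.55) = +1.06 V with n = 3.
At equilibrium E = 0, so log K = nE°cell / 0.0592 = (3)(+1.06) / 0.0592 = 53.7.

log K = 53.7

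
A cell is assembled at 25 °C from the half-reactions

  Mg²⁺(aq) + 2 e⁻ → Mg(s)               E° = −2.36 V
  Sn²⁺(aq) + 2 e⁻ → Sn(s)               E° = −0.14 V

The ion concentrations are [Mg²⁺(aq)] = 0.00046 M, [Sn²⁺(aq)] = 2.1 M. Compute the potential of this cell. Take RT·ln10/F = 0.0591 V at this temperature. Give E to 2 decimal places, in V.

The Sn²⁺/Sn couple has the more positive E°, so it is the cathode; Mg²⁺/Mg is the anode.
The standard potential is −0.14 − (−2.36) = +2.22 V and the balanced reaction transfers n = 2 electrons.
The balanced reaction is Sn²⁺(aq) + Mg(s) → Sn(s) + Mg²⁺(aq), so Q = [Mg²⁺(aq)] / [Sn²⁺(aq)] = 0.000219 and log Q = −3.659.
Applying E = E° − (RT ln10/nF)·log Q gives +2.22 − (0.0591/2)(−3.659) = +2.33 V.

+2.33 V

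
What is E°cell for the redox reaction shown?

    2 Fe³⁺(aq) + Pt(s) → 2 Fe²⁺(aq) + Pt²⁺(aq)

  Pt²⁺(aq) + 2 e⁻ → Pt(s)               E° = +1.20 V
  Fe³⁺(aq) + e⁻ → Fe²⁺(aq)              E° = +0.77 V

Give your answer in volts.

−0.43 V

Fe³⁺(aq) gains electrons, so the Fe³⁺/Fe²⁺ couple is the cathode; the Pt²⁺/Pt couple is the anode.
E°cell = E°(cathode) − E°(anode) = +0.77 − (+1.20) = −0.43 V.
The negative E°cell means the reaction is non-spontaneous in the direction written.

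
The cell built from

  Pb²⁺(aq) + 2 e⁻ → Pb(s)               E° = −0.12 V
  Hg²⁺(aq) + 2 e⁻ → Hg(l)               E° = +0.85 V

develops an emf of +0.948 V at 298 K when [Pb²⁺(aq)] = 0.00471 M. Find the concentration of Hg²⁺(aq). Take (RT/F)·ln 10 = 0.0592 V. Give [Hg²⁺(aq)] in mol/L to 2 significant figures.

The Hg²⁺/Hg couple has the larger reduction potential, so it is the cathode: E°cell = +0.85 − (−0.12) = +0.97 V and n = 2.
Rearranging E = E° − (0.0592/n)·log Q gives log Q = 2(+0.97 − (+0.948))/0.0592 = 0.743.
Balancing electrons gives Hg²⁺(aq) + Pb(s) → Hg(l) + Pb²⁺(aq); thus Q = [Pb²⁺(aq)] / [Hg²⁺(aq)].
Substituting the known concentrations and solving, log [Hg²⁺(aq)] = −3.070 and [Hg²⁺(aq)] = 0.00085 M.

0.00085 M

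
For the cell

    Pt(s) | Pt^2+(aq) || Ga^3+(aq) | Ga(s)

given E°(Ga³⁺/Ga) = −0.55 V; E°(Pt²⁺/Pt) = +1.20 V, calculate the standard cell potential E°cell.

By convention the left-hand electrode in cell notation is the anode (oxidation) and the right-hand electrode is the cathode (reduction).
E°cell = E°(right) − E°(left) = −0.55 − (+1.20) = −1.75 V.
The negative sign shows that, as written, the cell would require an external voltage to drive the reaction.

−1.75 V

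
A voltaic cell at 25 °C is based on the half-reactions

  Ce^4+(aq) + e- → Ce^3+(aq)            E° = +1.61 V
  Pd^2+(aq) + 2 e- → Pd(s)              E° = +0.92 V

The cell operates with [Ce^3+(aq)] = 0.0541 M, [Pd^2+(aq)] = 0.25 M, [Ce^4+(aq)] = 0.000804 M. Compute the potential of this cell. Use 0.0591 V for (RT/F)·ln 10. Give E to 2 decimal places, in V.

+0.60 V

The Ce⁴⁺/Ce³⁺ couple has the more positive E°, so it is the cathode; Pd²⁺/Pd is the anode.
The standard potential is +1.61 − (+0.92) = +0.69 V and the balanced reaction transfers n = 2 electrons.
The balanced reaction is 2 Ce^4+(aq) + Pd(s) → 2 Ce^3+(aq) + Pd^2+(aq), so Q = ([Ce^3+(aq)]^2·[Pd^2+(aq)]) / [Ce^4+(aq)]^2 = 1.13×10^3 and log Q = 3.054.
By the Nernst equation, E = +0.69 − (0.0591/2)·(3.054) = +0.60 V.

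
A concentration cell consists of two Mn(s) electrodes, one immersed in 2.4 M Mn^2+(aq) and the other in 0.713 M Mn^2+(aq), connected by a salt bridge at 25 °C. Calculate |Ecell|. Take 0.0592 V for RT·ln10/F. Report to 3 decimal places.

For a concentration cell E°cell = 0, since both electrodes use the same couple.
The compartment with the higher Mn^2+(aq) concentration (2.4 M) acts as the cathode; ions are reduced there and produced at the dilute (0.713 M) anode.
With n = 2, Ecell = −(0.0592/2)·log([dilute]/[conc]) = −(0.0592/2)·log(0.713/2.4) = +0.016 V.

0.016 V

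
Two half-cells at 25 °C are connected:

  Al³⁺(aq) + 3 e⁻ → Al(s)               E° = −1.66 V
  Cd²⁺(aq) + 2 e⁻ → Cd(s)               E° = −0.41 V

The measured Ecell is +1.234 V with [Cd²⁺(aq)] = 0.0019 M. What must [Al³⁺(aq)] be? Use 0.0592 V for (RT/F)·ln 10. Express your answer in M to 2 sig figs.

0.00054 M

Cd²⁺/Cd is the cathode (higher E°); E°cell = −0.41 − (−1.66) = +1.25 V with n = 6.
From the Nernst equation, log Q = n(E° − E)/0.0592 = 6·(+1.25 − (+1.234))/0.0592 = 1.622.
The balanced reaction is 3 Cd²⁺(aq) + 2 Al(s) → 3 Cd(s) + 2 Al³⁺(aq), so Q = [Al³⁺(aq)]^2 / [Cd²⁺(aq)]^3.
Isolating [Al³⁺(aq)] in Q = 10^{1.622} yields log [Al³⁺(aq)] = −3.271, i.e. 0.00054 M.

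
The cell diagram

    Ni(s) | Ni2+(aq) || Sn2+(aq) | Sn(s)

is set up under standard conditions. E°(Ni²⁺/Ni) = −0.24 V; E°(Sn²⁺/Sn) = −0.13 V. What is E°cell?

+0.11 V

By convention the left-hand electrode in cell notation is the anode (oxidation) and the right-hand electrode is the cathode (reduction).
E°cell = E°(right) − E°(left) = −0.13 − (−0.24) = +0.11 V.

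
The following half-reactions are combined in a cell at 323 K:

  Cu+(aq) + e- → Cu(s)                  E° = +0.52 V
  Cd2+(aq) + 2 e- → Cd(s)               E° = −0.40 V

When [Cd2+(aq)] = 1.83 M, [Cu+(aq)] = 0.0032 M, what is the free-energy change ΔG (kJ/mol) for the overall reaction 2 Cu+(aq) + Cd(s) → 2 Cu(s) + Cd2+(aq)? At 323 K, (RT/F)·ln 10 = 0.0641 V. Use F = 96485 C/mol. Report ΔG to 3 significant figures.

−145 kJ/mol

With Cu⁺/Cu reduced at the cathode, E°cell = +0.52 − (−0.40) = +0.92 V and n = 2.
Q = [Cd2+(aq)] / [Cu+(aq)]^2 = 1.79×10^5, so log Q = 5.252 and E = +0.92 − (0.0641/2)(5.252) = +0.7517 V.
ΔG = −nFE = −(2)(96485)(+0.7517) J/mol = −145 kJ/mol.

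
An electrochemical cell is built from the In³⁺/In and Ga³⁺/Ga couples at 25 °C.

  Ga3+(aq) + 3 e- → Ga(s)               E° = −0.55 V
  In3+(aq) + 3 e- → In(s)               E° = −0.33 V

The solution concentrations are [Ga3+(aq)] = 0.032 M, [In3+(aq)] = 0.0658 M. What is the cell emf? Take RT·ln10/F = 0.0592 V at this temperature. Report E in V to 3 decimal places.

+0.226 V

Since E°(In³⁺/In) > E°(Ga³⁺/Ga), In³⁺/In serves as the cathode.
The standard potential is −0.33 − (−0.55) = +0.22 V and the balanced reaction transfers n = 3 electrons.
For the overall reaction In3+(aq) + Ga(s) → In(s) + Ga3+(aq), Q = [Ga3+(aq)] / [In3+(aq)] = 0.486, giving log Q = −0.313.
Applying E = E° − (RT ln10/nF)·log Q gives +0.22 − (0.0592/3)(−0.313) = +0.226 V.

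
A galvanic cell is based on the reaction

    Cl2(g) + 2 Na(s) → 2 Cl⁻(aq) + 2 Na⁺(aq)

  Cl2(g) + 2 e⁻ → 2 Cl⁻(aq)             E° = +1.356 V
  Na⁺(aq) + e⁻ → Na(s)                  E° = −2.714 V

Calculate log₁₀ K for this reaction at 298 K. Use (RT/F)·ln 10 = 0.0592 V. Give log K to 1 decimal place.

The Cl₂/Cl⁻ couple is reduced (cathode); E°cell = +1.356 − (−2.714) = +4.070 V with n = 2.
At equilibrium E = 0, so log K = nE°cell / 0.0592 = (2)(+4.070) / 0.0592 = 137.5.

log K = 137.5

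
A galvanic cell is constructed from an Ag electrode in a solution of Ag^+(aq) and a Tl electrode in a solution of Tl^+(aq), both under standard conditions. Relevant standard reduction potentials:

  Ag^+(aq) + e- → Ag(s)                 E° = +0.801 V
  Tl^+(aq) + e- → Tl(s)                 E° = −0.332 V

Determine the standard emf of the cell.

The Ag⁺/Ag couple has the higher E°, so Ag ion is reduced (cathode) and Tl is oxidized (anode).
E°cell = E°(cathode) − E°(anode) = +0.801 − (−0.332) = +1.133 V.

+1.133 V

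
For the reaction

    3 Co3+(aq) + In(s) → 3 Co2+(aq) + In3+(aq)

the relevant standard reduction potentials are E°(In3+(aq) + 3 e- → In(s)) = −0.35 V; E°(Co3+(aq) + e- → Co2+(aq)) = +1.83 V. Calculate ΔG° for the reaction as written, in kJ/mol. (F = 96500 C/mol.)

−631 kJ/mol

In the reaction as written Co3+(aq) is reduced, so the Co³⁺/Co²⁺ couple is the cathode and In³⁺/In is the anode.
E°cell = +1.83 − (−0.35) = +2.18 V; balancing electrons gives n = 3.
ΔG° = −nFE°cell = −(3)(96500)(+2.18) J/mol = −631 kJ/mol.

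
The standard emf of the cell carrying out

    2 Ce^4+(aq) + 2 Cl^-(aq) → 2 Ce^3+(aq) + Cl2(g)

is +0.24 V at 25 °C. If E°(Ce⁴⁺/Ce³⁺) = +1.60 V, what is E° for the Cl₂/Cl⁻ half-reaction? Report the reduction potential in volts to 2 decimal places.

In the reaction as written the Ce⁴⁺/Ce³⁺ couple is reduced (cathode) and Cl₂/Cl⁻ is oxidized (anode), so E°cell = E°(Ce⁴⁺/Ce³⁺) − E°(Cl₂/Cl⁻).
E°(Cl₂/Cl⁻) = E°(cathode) − E°cell = +1.60 − (+0.24) = +1.36 V.

+1.36 V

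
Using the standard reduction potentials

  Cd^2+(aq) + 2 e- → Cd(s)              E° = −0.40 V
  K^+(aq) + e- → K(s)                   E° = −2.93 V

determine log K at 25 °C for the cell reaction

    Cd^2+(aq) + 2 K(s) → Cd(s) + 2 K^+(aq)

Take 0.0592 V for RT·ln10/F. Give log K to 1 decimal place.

log K = 85.5

The Cd²⁺/Cd couple is reduced (cathode); E°cell = −0.40 − (−2.93) = +2.53 V with n = 2.
At equilibrium E = 0, so log K = nE°cell / 0.0592 = (2)(+2.53) / 0.0592 = 85.5.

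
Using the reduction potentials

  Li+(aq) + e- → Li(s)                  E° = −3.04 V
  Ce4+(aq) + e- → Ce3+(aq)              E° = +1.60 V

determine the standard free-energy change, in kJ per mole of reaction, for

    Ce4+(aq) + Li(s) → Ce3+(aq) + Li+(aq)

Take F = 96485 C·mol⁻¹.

−448 kJ/mol

In the reaction as written Ce4+(aq) is reduced, so the Ce⁴⁺/Ce³⁺ couple is the cathode and Li⁺/Li is the anode.
E°cell = +1.60 − (−3.04) = +4.64 V; balancing electrons gives n = 1.
ΔG° = −nFE°cell = −(1)(96485)(+4.64) J/mol = −448 kJ/mol.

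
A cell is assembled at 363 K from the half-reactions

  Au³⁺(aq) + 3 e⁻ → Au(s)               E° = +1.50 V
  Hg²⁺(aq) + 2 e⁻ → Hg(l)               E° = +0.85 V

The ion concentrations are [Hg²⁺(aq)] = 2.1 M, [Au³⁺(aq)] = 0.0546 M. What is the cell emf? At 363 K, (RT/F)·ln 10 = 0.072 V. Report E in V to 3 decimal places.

+0.608 V

Since E°(Au³⁺/Au) > E°(Hg²⁺/Hg), Au³⁺/Au serves as the cathode.
The standard potential is +1.50 − (+0.85) = +0.65 V and the balanced reaction transfers n = 6 electrons.
The balanced reaction is 2 Au³⁺(aq) + 3 Hg(l) → 2 Au(s) + 3 Hg²⁺(aq), so Q = [Hg²⁺(aq)]^3 / [Au³⁺(aq)]^2 = 3.11×10^3 and log Q = 3.492.
E = E° − (0.072/n)·log Q = +0.65 − (0.072/6)(3.492) = +0.608 V.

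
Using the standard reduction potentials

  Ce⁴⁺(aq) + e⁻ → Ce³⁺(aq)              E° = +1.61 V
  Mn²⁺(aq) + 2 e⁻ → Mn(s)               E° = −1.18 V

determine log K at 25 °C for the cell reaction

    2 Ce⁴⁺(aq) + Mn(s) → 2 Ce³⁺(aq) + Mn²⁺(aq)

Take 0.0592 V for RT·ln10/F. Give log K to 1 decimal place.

The Ce⁴⁺/Ce³⁺ couple is reduced (cathode); E°cell = +1.61 − (−1.18) = +2.79 V with n = 2.
At equilibrium E = 0, so log K = nE°cell / 0.0592 = (2)(+2.79) / 0.0592 = 94.3.

log K = 94.3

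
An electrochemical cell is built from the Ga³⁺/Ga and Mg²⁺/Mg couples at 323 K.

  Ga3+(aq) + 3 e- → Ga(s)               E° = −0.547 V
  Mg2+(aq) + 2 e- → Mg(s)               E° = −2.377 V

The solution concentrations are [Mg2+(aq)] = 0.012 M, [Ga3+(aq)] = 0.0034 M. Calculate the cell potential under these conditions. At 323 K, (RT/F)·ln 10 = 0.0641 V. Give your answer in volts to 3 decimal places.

Ga³⁺/Ga is reduced (cathode, E° = −0.547 V) and Mg²⁺/Mg is oxidized (anode).
E°cell = E°cat − E°an = −0.547 − (−2.377) = +1.830 V; n = 6.
The balanced reaction is 2 Ga3+(aq) + 3 Mg(s) → 2 Ga(s) + 3 Mg2+(aq), so Q = [Mg2+(aq)]^3 / [Ga3+(aq)]^2 = 0.149 and log Q = −0.825.
Applying E = E° − (RT ln10/nF)·log Q gives +1.830 − (0.0641/6)(−0.825) = +1.839 V.

+1.839 V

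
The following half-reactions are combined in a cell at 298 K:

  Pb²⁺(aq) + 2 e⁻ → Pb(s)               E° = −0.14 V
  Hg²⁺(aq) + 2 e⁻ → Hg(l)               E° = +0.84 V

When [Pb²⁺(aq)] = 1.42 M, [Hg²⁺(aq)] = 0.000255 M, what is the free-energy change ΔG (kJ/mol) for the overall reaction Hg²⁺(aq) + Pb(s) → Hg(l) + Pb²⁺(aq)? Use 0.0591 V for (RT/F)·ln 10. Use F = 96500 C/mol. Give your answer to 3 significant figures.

−168 kJ/mol

The standard cell potential is +0.84 − (−0.14) = +0.98 V, with n = 2 electrons in the balanced equation.
The reaction quotient is [Pb²⁺(aq)] / [Hg²⁺(aq)] = 5.57×10^3; by Nernst, E = +0.98 − (0.0591/2)(3.746) = +0.8693 V.
Then ΔG = −nFE = −2 × 96500 × +0.8693 J/mol = −168 kJ/mol.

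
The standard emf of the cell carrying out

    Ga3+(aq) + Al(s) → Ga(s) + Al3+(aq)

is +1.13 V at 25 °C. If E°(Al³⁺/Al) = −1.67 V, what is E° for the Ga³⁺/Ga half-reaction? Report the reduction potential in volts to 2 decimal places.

In the reaction as written the Ga³⁺/Ga couple is reduced (cathode) and Al³⁺/Al is oxidized (anode), so E°cell = E°(Ga³⁺/Ga) − E°(Al³⁺/Al).
E°(Ga³⁺/Ga) = E°cell + E°(anode) = +1.13 + (−1.67) = −0.54 V.

−0.54 V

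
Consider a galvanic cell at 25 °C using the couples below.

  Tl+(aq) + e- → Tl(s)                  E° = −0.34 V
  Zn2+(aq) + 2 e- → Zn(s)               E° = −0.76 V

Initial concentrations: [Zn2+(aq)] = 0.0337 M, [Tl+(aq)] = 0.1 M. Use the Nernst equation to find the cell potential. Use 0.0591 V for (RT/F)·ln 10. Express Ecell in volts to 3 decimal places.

+0.404 V

The Tl⁺/Tl couple has the more positive E°, so it is the cathode; Zn²⁺/Zn is the anode.
E°cell = −0.34 − (−0.76) = +0.42 V, with n = 2 electrons transferred.
The balanced reaction is 2 Tl+(aq) + Zn(s) → 2 Tl(s) + Zn2+(aq), so Q = [Zn2+(aq)] / [Tl+(aq)]^2 = 3.37 and log Q = 0.528.
Applying E = E° − (RT ln10/nF)·log Q gives +0.42 − (0.0591/2)(0.528) = +0.404 V.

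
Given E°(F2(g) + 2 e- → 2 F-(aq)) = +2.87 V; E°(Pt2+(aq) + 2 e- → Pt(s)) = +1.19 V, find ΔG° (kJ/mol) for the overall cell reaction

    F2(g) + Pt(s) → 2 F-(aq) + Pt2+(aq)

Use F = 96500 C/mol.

In the reaction as written F2(g) is reduced, so the F₂/F⁻ couple is the cathode and Pt²⁺/Pt is the anode.
E°cell = +2.87 − (+1.19) = +1.68 V; balancing electrons gives n = 2.
ΔG° = −nFE°cell = −(2)(96500)(+1.68) J/mol = −324 kJ/mol.

−324 kJ/mol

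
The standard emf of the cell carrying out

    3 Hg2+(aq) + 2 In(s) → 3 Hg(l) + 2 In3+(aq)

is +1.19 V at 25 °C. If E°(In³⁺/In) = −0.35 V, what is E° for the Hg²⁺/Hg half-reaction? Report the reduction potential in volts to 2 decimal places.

+0.84 V

In the reaction as written the Hg²⁺/Hg couple is reduced (cathode) and In³⁺/In is oxidized (anode), so E°cell = E°(Hg²⁺/Hg) − E°(In³⁺/In).
E°(Hg²⁺/Hg) = E°cell + E°(anode) = +1.19 + (−0.35) = +0.84 V.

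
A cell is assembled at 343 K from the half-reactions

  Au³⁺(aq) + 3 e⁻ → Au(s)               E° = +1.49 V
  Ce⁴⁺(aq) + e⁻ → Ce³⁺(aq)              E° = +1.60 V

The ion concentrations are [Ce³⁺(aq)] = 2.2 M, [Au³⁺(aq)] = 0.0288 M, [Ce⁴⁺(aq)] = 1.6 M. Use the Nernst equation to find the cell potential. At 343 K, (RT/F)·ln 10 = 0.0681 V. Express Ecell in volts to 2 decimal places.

+0.14 V

The Ce⁴⁺/Ce³⁺ couple has the more positive E°, so it is the cathode; Au³⁺/Au is the anode.
E°cell = +1.60 − (+1.49) = +0.11 V, with n = 3 electrons transferred.
The balanced reaction is 3 Ce⁴⁺(aq) + Au(s) → 3 Ce³⁺(aq) + Au³⁺(aq), so Q = ([Ce³⁺(aq)]^3·[Au³⁺(aq)]) / [Ce⁴⁺(aq)]^3 = 0.0749 and log Q = −1.126.
E = E° − (0.0681/n)·log Q = +0.11 − (0.0681/3)(−1.126) = +0.14 V.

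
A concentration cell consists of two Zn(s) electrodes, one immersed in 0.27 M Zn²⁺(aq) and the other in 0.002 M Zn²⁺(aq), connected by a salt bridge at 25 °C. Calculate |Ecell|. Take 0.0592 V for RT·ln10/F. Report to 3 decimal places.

0.063 V

For a concentration cell E°cell = 0, since both electrodes use the same couple.
The compartment with the higher Zn²⁺(aq) concentration (0.27 M) acts as the cathode; ions are reduced there and produced at the dilute (0.002 M) anode.
With n = 2, Ecell = −(0.0592/2)·log([dilute]/[conc]) = −(0.0592/2)·log(0.002/0.27) = +0.063 V.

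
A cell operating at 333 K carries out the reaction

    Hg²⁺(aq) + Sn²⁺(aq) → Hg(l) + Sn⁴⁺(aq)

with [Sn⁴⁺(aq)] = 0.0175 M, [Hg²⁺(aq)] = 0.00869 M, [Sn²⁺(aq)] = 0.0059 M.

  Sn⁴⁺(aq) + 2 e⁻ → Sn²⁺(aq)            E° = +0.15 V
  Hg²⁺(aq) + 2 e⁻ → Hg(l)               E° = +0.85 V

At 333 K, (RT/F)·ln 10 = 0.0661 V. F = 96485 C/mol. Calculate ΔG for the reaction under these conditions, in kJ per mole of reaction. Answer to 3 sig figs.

−119 kJ/mol

The standard cell potential is +0.85 − (+0.15) = +0.70 V, with n = 2 electrons in the balanced equation.
Here Q = [Sn⁴⁺(aq)] / ([Hg²⁺(aq)]·[Sn²⁺(aq)]) = 341 (log Q = 2.533), giving E = +0.70 − (0.0661/2)·(2.533) = +0.6163 V.
Finally ΔG = −nFE = −(2)(96485 C/mol)(+0.6163 V) = −119 kJ/mol.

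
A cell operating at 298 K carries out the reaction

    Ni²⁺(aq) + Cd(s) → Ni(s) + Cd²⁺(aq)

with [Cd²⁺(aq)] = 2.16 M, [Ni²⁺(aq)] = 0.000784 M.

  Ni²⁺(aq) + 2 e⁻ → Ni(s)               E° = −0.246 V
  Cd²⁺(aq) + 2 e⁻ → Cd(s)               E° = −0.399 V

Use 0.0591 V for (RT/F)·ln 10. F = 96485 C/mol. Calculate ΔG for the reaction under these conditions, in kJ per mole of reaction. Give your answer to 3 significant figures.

E°cell = −0.246 − (−0.399) = +0.153 V; the balanced reaction transfers n = 2 electrons.
The reaction quotient is [Cd²⁺(aq)] / [Ni²⁺(aq)] = 2.76×10^3; by Nernst, E = +0.153 − (0.0591/2)(3.440) = +0.0513 V.
Finally ΔG = −nFE = −(2)(96485 C/mol)(+0.0513 V) = −9.90 kJ/mol.

−9.90 kJ/mol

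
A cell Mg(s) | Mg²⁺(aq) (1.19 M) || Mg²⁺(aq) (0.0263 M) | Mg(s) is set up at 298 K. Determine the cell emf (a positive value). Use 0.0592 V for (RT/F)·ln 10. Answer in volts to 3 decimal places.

0.049 V

For a concentration cell E°cell = 0, since both electrodes use the same couple.
The compartment with the higher Mg²⁺(aq) concentration (1.19 M) acts as the cathode; ions are reduced there and produced at the dilute (0.0263 M) anode.
With n = 2, Ecell = −(0.0592/2)·log([dilute]/[conc]) = −(0.0592/2)·log(0.0263/1.19) = +0.049 V.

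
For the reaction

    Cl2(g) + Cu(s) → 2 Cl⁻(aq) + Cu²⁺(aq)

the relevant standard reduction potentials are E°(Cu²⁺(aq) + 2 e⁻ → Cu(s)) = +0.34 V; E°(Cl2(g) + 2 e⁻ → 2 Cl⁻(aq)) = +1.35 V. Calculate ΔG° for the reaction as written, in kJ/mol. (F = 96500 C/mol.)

−195 kJ/mol

In the reaction as written Cl2(g) is reduced, so the Cl₂/Cl⁻ couple is the cathode and Cu²⁺/Cu is the anode.
E°cell = +1.35 − (+0.34) = +1.01 V; balancing electrons gives n = 2.
ΔG° = −nFE°cell = −(2)(96500)(+1.01) J/mol = −195 kJ/mol.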